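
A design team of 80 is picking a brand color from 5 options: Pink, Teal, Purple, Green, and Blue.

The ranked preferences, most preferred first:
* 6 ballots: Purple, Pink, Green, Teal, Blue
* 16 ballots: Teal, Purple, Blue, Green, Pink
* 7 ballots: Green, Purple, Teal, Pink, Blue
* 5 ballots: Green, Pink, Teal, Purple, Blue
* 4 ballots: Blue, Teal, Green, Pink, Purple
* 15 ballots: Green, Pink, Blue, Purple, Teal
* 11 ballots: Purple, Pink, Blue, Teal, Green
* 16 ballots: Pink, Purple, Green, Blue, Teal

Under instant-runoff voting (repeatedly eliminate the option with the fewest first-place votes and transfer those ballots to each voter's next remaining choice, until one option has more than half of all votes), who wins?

Purple

Round 1: Pink 16, Teal 16, Purple 17, Green 27, Blue 4. Blue eliminated.
Round 2: Pink 16, Teal 20, Purple 17, Green 27. Pink eliminated.
Round 3: Teal 20, Purple 33, Green 27. Teal eliminated.
Round 4: Purple 49, Green 31. Purple has a majority (≥41).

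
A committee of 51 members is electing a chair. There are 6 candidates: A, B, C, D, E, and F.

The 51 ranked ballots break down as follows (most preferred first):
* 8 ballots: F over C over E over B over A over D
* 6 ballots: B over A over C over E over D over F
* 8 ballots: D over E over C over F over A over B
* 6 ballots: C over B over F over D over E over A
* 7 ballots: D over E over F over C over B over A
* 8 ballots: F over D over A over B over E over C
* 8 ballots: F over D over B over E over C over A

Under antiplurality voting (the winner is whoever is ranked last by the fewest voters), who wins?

Last-place votes: A 21, B 8, C 8, D 8, E 0, F 6.

E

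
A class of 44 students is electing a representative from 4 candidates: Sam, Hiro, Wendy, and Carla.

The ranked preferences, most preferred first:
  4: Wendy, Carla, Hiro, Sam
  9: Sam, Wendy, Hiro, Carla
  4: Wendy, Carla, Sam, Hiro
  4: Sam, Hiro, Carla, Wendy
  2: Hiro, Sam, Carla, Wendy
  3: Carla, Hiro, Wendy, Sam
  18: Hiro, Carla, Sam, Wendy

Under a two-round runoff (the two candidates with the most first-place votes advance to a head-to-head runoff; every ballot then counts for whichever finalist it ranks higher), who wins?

Round 1 first-place votes: Sam 13, Hiro 20, Wendy 8, Carla 3. Hiro and Sam advance.
Runoff: Hiro is ranked above Sam on 27 ballots, Sam above Hiro on 17.

Hiro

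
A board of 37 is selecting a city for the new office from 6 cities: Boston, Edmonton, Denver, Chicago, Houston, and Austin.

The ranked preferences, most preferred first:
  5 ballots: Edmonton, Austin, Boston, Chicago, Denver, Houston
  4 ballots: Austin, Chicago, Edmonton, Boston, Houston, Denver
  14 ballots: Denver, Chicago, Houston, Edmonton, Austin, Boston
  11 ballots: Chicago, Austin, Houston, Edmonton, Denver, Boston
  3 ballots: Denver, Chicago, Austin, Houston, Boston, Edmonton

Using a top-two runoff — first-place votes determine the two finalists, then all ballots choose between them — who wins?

Chicago

Round 1 first-place votes: Boston 0, Edmonton 5, Denver 17, Chicago 11, Houston 0, Austin 4. Denver and Chicago advance.
Runoff: Denver is ranked above Chicago on 17 ballots, Chicago above Denver on 20.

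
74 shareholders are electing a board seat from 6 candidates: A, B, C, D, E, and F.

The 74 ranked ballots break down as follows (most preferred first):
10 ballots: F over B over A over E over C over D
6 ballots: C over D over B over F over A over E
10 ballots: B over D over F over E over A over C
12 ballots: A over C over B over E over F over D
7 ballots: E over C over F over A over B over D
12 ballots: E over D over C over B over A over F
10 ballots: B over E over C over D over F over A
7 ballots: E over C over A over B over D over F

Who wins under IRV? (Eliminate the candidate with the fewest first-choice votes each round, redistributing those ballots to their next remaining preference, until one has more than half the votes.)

B

Round 1: A 12, B 20, C 6, D 0, E 26, F 10. D eliminated.
Round 2: A 12, B 20, C 6, E 26, F 10. C eliminated.
Round 3: A 12, B 26, E 26, F 10. F eliminated.
Round 4: A 12, B 36, E 26. A eliminated.
Round 5: B 48, E 26. B has a majority (≥38).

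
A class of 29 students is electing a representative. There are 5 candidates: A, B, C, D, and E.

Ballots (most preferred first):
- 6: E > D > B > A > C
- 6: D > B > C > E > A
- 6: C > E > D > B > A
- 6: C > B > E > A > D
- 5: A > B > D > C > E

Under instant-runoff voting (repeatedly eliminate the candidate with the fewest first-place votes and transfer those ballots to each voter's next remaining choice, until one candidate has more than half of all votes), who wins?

Round 1: A 5, B 0, C 12, D 6, E 6. B eliminated.
Round 2: A 5, C 12, D 6, E 6. A eliminated.
Round 3: C 12, D 11, E 6. E eliminated.
Round 4: C 12, D 17. D has a majority (≥15).

D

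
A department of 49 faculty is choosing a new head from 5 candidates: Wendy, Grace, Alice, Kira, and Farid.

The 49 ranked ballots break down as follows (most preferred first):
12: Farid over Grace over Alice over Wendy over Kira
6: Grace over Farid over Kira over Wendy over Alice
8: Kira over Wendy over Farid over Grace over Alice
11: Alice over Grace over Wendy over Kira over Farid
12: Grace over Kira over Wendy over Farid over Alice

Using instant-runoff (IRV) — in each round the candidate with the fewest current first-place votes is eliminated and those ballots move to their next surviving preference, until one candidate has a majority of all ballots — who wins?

Round 1: Wendy 0, Grace 18, Alice 11, Kira 8, Farid 12. Wendy eliminated.
Round 2: Grace 18, Alice 11, Kira 8, Farid 12. Kira eliminated.
Round 3: Grace 18, Alice 11, Farid 20. Alice eliminated.
Round 4: Grace 29, Farid 20. Grace has a majority (≥25).

Grace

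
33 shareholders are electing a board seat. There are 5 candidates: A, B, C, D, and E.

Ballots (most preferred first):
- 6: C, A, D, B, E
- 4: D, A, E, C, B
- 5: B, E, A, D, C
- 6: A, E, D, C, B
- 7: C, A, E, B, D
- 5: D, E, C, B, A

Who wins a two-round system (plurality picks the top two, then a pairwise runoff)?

D

Round 1 first-place votes: A 6, B 5, C 13, D 9, E 0. C and D advance.
Runoff: C is ranked above D on 13 ballots, D above C on 20.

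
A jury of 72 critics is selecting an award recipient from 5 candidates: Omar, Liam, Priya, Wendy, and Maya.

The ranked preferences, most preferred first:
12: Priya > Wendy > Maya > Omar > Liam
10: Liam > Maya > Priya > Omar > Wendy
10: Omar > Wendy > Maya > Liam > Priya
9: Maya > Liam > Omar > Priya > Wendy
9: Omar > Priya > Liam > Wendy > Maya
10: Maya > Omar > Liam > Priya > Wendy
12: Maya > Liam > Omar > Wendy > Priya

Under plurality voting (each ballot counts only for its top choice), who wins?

Maya

First-place votes: Omar 19, Liam 10, Priya 12, Wendy 0, Maya 31.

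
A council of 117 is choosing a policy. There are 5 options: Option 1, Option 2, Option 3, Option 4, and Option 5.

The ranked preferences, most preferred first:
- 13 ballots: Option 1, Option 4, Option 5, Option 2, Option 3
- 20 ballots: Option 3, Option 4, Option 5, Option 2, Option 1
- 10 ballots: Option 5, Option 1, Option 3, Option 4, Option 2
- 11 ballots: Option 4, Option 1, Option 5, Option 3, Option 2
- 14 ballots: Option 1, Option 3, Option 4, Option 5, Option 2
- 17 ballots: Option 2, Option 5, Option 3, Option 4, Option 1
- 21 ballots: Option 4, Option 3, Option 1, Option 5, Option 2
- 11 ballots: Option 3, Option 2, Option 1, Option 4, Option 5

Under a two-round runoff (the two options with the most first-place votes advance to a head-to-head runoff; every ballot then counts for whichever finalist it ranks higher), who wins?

Round 1 first-place votes: Option 1 27, Option 2 17, Option 3 31, Option 4 32, Option 5 10. Option 4 and Option 3 advance.
Runoff: Option 4 is ranked above Option 3 on 45 ballots, Option 3 above Option 4 on 72.

Option 3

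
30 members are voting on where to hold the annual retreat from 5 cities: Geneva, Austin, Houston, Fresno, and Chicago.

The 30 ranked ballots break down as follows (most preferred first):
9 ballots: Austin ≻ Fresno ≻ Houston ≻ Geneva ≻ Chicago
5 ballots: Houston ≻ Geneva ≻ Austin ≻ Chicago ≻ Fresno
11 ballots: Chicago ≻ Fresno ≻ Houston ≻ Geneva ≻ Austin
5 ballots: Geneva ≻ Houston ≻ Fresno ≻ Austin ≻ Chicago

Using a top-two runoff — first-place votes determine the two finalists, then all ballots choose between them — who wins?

Round 1 first-place votes: Geneva 5, Austin 9, Houston 5, Fresno 0, Chicago 11. Chicago and Austin advance.
Runoff: Chicago is ranked above Austin on 11 ballots, Austin above Chicago on 19.

Austin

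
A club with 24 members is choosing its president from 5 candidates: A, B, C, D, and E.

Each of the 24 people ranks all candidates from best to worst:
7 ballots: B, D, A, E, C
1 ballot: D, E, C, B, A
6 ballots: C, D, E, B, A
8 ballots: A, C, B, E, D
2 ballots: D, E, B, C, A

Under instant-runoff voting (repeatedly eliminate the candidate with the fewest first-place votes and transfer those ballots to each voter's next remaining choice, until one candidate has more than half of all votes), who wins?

B

Round 1: A 8, B 7, C 6, D 3, E 0. E eliminated.
Round 2: A 8, B 7, C 6, D 3. D eliminated.
Round 3: A 8, B 9, C 7. C eliminated.
Round 4: A 8, B 16. B has a majority (≥13).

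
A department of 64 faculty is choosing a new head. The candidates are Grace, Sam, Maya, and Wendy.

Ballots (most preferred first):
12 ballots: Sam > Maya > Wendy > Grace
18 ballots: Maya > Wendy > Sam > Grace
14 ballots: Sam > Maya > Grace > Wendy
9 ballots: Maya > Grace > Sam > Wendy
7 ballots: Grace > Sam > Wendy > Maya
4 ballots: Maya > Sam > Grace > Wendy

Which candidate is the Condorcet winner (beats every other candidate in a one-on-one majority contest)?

Sam

Sam vs Grace: 48–16
Sam vs Maya: 33–31
Sam vs Wendy: 46–18
Sam beats every other candidate.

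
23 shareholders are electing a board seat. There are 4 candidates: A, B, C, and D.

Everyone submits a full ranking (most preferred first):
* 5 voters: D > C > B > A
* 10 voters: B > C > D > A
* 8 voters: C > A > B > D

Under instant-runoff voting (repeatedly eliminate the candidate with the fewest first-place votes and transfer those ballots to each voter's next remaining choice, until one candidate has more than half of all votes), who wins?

C

Round 1: A 0, B 10, C 8, D 5. A eliminated.
Round 2: B 10, C 8, D 5. D eliminated.
Round 3: B 10, C 13. C has a majority (≥12).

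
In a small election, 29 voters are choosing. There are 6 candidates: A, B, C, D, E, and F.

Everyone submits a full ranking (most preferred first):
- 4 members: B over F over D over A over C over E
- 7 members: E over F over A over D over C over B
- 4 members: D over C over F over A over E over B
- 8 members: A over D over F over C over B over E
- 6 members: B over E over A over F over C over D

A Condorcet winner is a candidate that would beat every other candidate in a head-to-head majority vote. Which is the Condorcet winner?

F

F vs A: 15–14
F vs B: 19–10
F vs C: 25–4
F vs D: 17–12
F vs E: 16–13
F beats every other candidate.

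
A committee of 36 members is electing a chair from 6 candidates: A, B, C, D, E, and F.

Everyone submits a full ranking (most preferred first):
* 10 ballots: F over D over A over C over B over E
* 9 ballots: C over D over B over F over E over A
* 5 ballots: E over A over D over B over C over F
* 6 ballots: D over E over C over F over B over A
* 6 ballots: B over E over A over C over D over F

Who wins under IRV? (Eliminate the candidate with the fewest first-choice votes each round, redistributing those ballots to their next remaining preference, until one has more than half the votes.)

D

Round 1: A 0, B 6, C 9, D 6, E 5, F 10. A eliminated.
Round 2: B 6, C 9, D 6, E 5, F 10. E eliminated.
Round 3: B 6, C 9, D 11, F 10. B eliminated.
Round 4: C 15, D 11, F 10. F eliminated.
Round 5: C 15, D 21. D has a majority (≥19).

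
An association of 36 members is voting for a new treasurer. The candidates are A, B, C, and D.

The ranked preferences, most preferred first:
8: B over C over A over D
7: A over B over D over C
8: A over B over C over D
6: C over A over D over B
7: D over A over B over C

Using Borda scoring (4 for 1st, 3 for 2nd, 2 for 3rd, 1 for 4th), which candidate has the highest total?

A

A: 8×2 + 7×4 + 8×4 + 6×3 + 7×3 = 115
B: 8×4 + 7×3 + 8×3 + 6×1 + 7×2 = 97
C: 8×3 + 7×1 + 8×2 + 6×4 + 7×1 = 78
D: 8×1 + 7×2 + 8×1 + 6×2 + 7×4 = 70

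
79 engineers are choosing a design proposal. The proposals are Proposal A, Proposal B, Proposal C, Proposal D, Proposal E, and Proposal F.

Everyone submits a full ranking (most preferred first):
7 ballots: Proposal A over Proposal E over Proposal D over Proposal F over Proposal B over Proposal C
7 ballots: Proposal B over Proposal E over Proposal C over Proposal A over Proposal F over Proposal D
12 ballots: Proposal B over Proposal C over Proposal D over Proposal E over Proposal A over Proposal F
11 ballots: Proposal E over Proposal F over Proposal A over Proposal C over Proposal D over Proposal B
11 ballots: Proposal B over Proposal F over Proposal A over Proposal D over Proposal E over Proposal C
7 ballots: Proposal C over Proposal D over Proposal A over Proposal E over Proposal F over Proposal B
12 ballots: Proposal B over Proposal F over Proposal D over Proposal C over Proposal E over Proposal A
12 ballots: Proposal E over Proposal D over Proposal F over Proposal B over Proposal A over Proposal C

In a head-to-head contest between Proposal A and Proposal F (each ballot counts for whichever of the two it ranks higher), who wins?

Proposal A is ranked above Proposal F on 33 ballots; Proposal F above Proposal A on 46.

Proposal F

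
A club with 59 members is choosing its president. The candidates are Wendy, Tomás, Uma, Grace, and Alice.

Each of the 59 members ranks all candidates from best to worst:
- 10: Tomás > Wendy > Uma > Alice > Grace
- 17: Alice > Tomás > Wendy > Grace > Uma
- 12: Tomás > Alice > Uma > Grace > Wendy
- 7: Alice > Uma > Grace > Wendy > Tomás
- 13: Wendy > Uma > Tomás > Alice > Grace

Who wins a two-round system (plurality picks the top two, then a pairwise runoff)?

Tomás

Round 1 first-place votes: Wendy 13, Tomás 22, Uma 0, Grace 0, Alice 24. Alice and Tomás advance.
Runoff: Alice is ranked above Tomás on 24 ballots, Tomás above Alice on 35.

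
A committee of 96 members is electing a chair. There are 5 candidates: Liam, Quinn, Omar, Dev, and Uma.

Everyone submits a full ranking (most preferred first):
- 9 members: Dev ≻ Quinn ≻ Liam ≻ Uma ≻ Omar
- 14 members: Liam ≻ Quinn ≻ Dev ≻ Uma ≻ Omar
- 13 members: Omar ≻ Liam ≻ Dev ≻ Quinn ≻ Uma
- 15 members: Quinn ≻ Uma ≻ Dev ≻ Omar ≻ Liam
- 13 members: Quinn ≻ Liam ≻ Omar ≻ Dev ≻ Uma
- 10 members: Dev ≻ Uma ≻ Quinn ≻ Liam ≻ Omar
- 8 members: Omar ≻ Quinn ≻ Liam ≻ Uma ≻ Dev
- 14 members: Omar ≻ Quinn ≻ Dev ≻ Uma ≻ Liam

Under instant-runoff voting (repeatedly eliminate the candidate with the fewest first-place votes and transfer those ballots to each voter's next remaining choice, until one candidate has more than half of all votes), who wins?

Round 1: Liam 14, Quinn 28, Omar 35, Dev 19, Uma 0. Uma eliminated.
Round 2: Liam 14, Quinn 28, Omar 35, Dev 19. Liam eliminated.
Round 3: Quinn 42, Omar 35, Dev 19. Dev eliminated.
Round 4: Quinn 61, Omar 35. Quinn has a majority (≥49).

Quinn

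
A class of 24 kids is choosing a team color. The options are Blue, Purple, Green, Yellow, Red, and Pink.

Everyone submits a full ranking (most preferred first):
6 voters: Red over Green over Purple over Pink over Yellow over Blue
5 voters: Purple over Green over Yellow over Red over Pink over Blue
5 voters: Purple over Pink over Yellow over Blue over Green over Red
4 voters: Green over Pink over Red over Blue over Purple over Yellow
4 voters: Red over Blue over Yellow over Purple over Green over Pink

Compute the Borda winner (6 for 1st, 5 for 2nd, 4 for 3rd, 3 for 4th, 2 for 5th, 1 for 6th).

Purple

Blue: 6×1 + 5×1 + 5×3 + 4×3 + 4×5 = 58
Purple: 6×4 + 5×6 + 5×6 + 4×2 + 4×3 = 104
Green: 6×5 + 5×5 + 5×2 + 4×6 + 4×2 = 97
Yellow: 6×2 + 5×4 + 5×4 + 4×1 + 4×4 = 72
Red: 6×6 + 5×3 + 5×1 + 4×4 + 4×6 = 96
Pink: 6×3 + 5×2 + 5×5 + 4×5 + 4×1 = 77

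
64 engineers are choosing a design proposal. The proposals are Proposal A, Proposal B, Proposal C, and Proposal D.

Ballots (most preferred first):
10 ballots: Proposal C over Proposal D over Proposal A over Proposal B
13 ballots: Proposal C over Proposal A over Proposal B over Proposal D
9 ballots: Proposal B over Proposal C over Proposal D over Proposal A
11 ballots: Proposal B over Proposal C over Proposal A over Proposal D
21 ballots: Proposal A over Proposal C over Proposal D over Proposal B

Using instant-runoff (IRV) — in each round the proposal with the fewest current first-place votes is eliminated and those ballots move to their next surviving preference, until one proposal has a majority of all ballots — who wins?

Proposal C

Round 1: Proposal A 21, Proposal B 20, Proposal C 23, Proposal D 0. Proposal D eliminated.
Round 2: Proposal A 21, Proposal B 20, Proposal C 23. Proposal B eliminated.
Round 3: Proposal A 21, Proposal C 43. Proposal C has a majority (≥33).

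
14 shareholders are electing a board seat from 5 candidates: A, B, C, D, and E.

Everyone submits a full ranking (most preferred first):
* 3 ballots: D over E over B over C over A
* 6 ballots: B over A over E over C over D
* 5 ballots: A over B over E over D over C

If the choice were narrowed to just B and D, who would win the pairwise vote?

B is ranked above D on 11 ballots; D above B on 3.

B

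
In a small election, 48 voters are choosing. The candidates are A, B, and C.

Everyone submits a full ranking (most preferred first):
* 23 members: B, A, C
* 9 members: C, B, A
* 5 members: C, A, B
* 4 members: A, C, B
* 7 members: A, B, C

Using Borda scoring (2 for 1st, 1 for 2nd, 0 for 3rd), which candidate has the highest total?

A: 23×1 + 9×0 + 5×1 + 4×2 + 7×2 = 50
B: 23×2 + 9×1 + 5×0 + 4×0 + 7×1 = 62
C: 23×0 + 9×2 + 5×2 + 4×1 + 7×0 = 32

B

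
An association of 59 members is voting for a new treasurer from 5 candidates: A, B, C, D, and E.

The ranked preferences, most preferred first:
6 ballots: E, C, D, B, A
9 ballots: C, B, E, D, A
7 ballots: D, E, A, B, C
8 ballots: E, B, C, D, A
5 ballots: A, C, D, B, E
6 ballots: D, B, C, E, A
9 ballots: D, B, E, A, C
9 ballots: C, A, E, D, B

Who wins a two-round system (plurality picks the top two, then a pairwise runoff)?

C

Round 1 first-place votes: A 5, B 0, C 18, D 22, E 14. D and C advance.
Runoff: D is ranked above C on 22 ballots, C above D on 37.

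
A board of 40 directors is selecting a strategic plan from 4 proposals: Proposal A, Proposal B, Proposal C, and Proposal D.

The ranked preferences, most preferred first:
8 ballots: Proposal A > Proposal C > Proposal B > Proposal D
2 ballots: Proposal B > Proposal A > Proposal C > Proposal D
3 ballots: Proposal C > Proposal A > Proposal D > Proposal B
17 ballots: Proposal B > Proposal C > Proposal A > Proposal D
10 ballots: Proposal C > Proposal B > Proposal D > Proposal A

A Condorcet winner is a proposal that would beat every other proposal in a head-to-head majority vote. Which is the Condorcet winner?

Proposal C vs Proposal A: 30–10
Proposal C vs Proposal B: 21–19
Proposal C vs Proposal D: 40–0
Proposal C beats every other proposal.

Proposal C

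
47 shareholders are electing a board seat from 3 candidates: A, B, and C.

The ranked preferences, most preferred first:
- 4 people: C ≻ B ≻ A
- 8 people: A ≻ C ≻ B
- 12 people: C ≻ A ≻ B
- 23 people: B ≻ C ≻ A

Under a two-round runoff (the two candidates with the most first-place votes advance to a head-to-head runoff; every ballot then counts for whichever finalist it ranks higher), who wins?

Round 1 first-place votes: A 8, B 23, C 16. B and C advance.
Runoff: B is ranked above C on 23 ballots, C above B on 24.

C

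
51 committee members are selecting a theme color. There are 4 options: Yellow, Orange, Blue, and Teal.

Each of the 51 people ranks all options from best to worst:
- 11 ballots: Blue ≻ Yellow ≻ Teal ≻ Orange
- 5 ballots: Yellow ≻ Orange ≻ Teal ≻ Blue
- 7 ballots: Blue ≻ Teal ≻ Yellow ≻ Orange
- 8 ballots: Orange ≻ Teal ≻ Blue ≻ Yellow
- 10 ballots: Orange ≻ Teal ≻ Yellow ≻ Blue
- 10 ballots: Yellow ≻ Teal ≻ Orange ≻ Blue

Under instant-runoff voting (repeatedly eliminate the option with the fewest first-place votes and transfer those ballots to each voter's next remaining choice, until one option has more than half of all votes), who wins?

Round 1: Yellow 15, Orange 18, Blue 18, Teal 0. Teal eliminated.
Round 2: Yellow 15, Orange 18, Blue 18. Yellow eliminated.
Round 3: Orange 33, Blue 18. Orange has a majority (≥26).

Orange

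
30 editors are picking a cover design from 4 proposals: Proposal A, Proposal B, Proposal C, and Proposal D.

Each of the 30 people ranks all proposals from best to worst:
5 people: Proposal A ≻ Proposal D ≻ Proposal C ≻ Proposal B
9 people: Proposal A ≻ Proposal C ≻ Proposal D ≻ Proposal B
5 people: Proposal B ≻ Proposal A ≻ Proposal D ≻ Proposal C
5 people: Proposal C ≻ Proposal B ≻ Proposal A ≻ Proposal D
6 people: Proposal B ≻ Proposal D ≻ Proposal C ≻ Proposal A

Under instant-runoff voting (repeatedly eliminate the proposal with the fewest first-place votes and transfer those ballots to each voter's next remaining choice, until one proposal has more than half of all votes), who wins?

Proposal B

Round 1: Proposal A 14, Proposal B 11, Proposal C 5, Proposal D 0. Proposal D eliminated.
Round 2: Proposal A 14, Proposal B 11, Proposal C 5. Proposal C eliminated.
Round 3: Proposal A 14, Proposal B 16. Proposal B has a majority (≥16).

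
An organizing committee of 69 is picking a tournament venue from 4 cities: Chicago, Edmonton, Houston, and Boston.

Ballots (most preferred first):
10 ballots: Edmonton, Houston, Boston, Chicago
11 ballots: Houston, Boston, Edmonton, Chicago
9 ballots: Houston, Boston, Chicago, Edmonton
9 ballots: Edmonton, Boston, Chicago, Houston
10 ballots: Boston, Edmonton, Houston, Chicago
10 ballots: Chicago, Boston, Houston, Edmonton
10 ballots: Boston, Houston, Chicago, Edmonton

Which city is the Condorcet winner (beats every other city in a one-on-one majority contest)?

Boston vs Chicago: 59–10
Boston vs Edmonton: 50–19
Boston vs Houston: 39–30
Boston beats every other city.

Boston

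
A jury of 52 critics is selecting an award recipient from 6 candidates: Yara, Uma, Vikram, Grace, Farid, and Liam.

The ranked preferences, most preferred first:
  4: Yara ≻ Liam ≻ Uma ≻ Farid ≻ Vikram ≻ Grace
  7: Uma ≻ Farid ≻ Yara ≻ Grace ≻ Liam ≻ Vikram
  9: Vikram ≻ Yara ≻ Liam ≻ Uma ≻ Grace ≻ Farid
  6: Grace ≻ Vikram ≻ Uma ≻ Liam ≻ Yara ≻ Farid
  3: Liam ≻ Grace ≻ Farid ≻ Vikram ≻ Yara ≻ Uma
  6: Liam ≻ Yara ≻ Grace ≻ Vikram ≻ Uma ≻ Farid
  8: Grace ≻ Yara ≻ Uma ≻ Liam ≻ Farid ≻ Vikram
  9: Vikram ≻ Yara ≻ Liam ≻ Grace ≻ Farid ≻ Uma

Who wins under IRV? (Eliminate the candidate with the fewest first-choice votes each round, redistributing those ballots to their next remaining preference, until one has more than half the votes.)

Round 1: Yara 4, Uma 7, Vikram 18, Grace 14, Farid 0, Liam 9. Farid eliminated.
Round 2: Yara 4, Uma 7, Vikram 18, Grace 14, Liam 9. Yara eliminated.
Round 3: Uma 7, Vikram 18, Grace 14, Liam 13. Uma eliminated.
Round 4: Vikram 18, Grace 21, Liam 13. Liam eliminated.
Round 5: Vikram 22, Grace 30. Grace has a majority (≥27).

Grace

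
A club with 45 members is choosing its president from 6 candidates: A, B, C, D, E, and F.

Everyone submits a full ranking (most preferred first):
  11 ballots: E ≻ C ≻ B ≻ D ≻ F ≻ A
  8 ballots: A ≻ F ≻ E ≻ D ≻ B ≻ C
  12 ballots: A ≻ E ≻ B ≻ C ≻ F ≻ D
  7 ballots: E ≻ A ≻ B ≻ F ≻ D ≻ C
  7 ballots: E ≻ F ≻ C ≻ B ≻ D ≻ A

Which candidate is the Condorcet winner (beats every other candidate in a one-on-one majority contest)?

E

E vs A: 25–20
E vs B: 45–0
E vs C: 45–0
E vs D: 45–0
E vs F: 37–8
E beats every other candidate.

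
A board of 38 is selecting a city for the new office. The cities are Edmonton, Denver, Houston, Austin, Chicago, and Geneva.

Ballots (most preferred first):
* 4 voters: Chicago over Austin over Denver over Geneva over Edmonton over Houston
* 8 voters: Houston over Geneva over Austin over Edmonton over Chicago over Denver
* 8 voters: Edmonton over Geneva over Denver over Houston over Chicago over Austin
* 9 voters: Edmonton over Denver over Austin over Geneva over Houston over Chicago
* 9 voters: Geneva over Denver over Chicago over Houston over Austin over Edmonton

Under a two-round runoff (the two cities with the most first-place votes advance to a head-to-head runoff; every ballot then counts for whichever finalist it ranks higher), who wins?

Round 1 first-place votes: Edmonton 17, Denver 0, Houston 8, Austin 0, Chicago 4, Geneva 9. Edmonton and Geneva advance.
Runoff: Edmonton is ranked above Geneva on 17 ballots, Geneva above Edmonton on 21.

Geneva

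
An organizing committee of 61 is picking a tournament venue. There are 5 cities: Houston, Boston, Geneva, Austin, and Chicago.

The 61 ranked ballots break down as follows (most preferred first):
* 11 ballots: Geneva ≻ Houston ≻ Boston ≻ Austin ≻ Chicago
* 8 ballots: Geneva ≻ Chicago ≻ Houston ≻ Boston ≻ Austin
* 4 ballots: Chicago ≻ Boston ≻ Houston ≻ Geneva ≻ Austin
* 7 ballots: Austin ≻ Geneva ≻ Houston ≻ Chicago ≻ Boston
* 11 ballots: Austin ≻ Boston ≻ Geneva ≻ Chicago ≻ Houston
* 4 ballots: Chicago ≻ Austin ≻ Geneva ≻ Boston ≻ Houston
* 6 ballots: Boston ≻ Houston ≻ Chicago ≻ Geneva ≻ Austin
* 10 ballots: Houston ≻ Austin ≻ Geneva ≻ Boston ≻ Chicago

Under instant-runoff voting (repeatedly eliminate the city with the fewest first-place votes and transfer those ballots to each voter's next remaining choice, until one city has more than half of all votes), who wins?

Round 1: Houston 10, Boston 6, Geneva 19, Austin 18, Chicago 8. Boston eliminated.
Round 2: Houston 16, Geneva 19, Austin 18, Chicago 8. Chicago eliminated.
Round 3: Houston 20, Geneva 19, Austin 22. Geneva eliminated.
Round 4: Houston 39, Austin 22. Houston has a majority (≥31).

Houston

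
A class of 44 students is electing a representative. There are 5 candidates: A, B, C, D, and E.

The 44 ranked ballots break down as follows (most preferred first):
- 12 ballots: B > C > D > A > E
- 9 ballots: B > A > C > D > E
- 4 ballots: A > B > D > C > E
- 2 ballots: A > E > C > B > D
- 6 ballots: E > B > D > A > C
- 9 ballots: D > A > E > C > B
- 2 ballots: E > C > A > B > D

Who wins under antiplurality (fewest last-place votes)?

Last-place votes: A 0, B 9, C 6, D 4, E 25.

A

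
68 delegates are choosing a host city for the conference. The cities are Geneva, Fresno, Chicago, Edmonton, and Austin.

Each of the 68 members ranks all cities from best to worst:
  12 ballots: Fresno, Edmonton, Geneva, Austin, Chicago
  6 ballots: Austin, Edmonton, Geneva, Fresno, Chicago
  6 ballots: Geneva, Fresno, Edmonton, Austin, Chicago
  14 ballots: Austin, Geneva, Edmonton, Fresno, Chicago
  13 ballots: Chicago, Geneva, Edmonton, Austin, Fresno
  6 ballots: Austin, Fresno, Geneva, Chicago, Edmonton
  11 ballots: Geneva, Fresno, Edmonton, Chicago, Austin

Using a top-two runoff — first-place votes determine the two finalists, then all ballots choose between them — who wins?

Round 1 first-place votes: Geneva 17, Fresno 12, Chicago 13, Edmonton 0, Austin 26. Austin and Geneva advance.
Runoff: Austin is ranked above Geneva on 26 ballots, Geneva above Austin on 42.

Geneva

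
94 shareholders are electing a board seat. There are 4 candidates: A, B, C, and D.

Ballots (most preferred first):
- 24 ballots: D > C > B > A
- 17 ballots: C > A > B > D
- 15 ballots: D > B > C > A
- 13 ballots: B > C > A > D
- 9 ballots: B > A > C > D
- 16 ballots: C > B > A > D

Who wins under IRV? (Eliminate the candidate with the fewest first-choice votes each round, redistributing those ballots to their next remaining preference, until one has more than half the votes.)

C

Round 1: A 0, B 22, C 33, D 39. A eliminated.
Round 2: B 22, C 33, D 39. B eliminated.
Round 3: C 55, D 39. C has a majority (≥48).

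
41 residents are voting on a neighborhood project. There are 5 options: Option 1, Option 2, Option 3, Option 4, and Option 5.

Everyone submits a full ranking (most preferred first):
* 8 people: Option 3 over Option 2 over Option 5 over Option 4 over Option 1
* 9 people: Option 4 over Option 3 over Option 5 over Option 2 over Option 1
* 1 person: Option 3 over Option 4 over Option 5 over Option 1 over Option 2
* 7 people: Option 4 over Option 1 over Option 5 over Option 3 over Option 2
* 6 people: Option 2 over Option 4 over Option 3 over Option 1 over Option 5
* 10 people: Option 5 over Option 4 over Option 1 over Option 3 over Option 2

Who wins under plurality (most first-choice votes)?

First-place votes: Option 1 0, Option 2 6, Option 3 9, Option 4 16, Option 5 10.

Option 4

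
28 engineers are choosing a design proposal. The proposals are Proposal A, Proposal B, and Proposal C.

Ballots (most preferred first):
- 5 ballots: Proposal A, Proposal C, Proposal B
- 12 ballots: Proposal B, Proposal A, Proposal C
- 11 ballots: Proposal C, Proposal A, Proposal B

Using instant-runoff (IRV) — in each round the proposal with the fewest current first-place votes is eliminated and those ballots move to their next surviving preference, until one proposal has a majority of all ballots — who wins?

Round 1: Proposal A 5, Proposal B 12, Proposal C 11. Proposal A eliminated.
Round 2: Proposal B 12, Proposal C 16. Proposal C has a majority (≥15).

Proposal C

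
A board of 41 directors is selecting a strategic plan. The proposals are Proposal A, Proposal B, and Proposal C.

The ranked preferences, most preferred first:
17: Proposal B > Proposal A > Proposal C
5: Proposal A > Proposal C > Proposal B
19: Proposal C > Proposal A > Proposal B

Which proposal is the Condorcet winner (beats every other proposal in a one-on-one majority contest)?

Proposal A vs Proposal B: 24–17
Proposal A vs Proposal C: 22–19
Proposal A beats every other proposal.

Proposal A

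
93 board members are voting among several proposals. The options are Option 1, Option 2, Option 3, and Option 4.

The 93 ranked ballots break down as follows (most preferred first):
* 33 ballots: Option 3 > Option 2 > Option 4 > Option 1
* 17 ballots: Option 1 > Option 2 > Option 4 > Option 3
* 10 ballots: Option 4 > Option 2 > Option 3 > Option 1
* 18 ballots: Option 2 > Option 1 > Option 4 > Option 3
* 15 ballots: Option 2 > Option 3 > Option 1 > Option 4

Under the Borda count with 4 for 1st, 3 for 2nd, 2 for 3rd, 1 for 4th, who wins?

Option 2

Option 1: 33×1 + 17×4 + 10×1 + 18×3 + 15×2 = 195
Option 2: 33×3 + 17×3 + 10×3 + 18×4 + 15×4 = 312
Option 3: 33×4 + 17×1 + 10×2 + 18×1 + 15×3 = 232
Option 4: 33×2 + 17×2 + 10×4 + 18×2 + 15×1 = 191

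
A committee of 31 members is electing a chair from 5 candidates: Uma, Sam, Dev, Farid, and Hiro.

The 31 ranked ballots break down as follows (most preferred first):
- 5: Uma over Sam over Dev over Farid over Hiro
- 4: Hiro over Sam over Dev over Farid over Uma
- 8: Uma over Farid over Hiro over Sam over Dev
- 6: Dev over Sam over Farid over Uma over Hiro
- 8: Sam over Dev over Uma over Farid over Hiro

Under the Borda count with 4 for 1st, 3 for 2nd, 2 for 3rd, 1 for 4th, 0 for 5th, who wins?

Uma: 5×4 + 4×0 + 8×4 + 6×1 + 8×2 = 74
Sam: 5×3 + 4×3 + 8×1 + 6×3 + 8×4 = 85
Dev: 5×2 + 4×2 + 8×0 + 6×4 + 8×3 = 66
Farid: 5×1 + 4×1 + 8×3 + 6×2 + 8×1 = 53
Hiro: 5×0 + 4×4 + 8×2 + 6×0 + 8×0 = 32

Sam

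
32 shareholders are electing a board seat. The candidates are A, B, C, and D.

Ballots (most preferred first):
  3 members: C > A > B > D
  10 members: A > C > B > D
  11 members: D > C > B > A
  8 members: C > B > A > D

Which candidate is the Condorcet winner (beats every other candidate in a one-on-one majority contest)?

C vs A: 22–10
C vs B: 32–0
C vs D: 21–11
C beats every other candidate.

C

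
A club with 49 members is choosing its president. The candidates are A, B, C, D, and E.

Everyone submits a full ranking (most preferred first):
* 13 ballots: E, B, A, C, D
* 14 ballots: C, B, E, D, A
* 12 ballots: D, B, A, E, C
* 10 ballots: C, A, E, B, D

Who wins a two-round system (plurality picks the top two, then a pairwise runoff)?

E

Round 1 first-place votes: A 0, B 0, C 24, D 12, E 13. C and E advance.
Runoff: C is ranked above E on 24 ballots, E above C on 25.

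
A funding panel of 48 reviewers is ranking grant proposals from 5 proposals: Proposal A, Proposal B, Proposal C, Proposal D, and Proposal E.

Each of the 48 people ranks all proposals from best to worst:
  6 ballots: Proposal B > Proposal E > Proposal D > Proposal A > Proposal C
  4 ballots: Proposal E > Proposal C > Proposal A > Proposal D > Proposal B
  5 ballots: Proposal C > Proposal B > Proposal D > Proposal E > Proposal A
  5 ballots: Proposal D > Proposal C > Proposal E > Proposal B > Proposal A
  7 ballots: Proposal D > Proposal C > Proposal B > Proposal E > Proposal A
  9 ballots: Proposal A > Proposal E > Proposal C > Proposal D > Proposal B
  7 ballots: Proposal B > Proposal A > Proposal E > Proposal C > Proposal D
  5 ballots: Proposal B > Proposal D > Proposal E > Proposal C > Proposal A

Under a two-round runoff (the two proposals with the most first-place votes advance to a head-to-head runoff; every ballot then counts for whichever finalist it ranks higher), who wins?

Proposal D

Round 1 first-place votes: Proposal A 9, Proposal B 18, Proposal C 5, Proposal D 12, Proposal E 4. Proposal B and Proposal D advance.
Runoff: Proposal B is ranked above Proposal D on 23 ballots, Proposal D above Proposal B on 25.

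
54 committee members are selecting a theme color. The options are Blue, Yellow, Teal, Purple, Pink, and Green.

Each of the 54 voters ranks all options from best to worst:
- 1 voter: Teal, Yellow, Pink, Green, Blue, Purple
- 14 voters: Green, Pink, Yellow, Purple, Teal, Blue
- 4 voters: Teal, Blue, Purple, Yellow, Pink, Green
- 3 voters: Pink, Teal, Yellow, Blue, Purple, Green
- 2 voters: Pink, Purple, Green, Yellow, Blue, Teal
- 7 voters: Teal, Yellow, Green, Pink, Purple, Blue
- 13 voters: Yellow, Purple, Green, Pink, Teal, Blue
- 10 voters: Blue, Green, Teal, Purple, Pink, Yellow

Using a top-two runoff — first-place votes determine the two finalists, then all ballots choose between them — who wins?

Yellow

Round 1 first-place votes: Blue 10, Yellow 13, Teal 12, Purple 0, Pink 5, Green 14. Green and Yellow advance.
Runoff: Green is ranked above Yellow on 26 ballots, Yellow above Green on 28.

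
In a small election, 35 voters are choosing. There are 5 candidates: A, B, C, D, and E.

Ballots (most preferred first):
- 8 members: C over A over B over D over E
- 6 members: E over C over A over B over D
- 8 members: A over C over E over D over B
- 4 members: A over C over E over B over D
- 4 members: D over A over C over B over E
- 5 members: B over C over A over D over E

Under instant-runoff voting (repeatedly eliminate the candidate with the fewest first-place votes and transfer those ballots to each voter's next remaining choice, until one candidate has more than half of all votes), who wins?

Round 1: A 12, B 5, C 8, D 4, E 6. D eliminated.
Round 2: A 16, B 5, C 8, E 6. B eliminated.
Round 3: A 16, C 13, E 6. E eliminated.
Round 4: A 16, C 19. C has a majority (≥18).

C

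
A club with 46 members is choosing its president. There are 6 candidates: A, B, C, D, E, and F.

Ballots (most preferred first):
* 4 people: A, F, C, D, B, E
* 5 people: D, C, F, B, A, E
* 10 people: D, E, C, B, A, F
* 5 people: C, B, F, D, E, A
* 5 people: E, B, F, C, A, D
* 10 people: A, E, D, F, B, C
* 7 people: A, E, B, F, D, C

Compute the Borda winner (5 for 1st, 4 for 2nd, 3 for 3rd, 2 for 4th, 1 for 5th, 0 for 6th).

E

A: 4×5 + 5×1 + 10×1 + 5×0 + 5×1 + 10×5 + 7×5 = 125
B: 4×1 + 5×2 + 10×2 + 5×4 + 5×4 + 10×1 + 7×3 = 105
C: 4×3 + 5×4 + 10×3 + 5×5 + 5×2 + 10×0 + 7×0 = 97
D: 4×2 + 5×5 + 10×5 + 5×2 + 5×0 + 10×3 + 7×1 = 130
E: 4×0 + 5×0 + 10×4 + 5×1 + 5×5 + 10×4 + 7×4 = 138
F: 4×4 + 5×3 + 10×0 + 5×3 + 5×3 + 10×2 + 7×2 = 95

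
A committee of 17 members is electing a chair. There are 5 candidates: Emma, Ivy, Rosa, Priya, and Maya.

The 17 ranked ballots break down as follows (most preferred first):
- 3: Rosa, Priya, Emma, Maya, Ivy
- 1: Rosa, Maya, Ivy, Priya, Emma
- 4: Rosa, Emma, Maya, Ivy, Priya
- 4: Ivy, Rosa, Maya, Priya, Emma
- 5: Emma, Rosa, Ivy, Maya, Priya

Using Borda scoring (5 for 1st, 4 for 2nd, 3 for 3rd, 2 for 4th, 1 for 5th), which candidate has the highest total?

Rosa

Emma: 3×3 + 1×1 + 4×4 + 4×1 + 5×5 = 55
Ivy: 3×1 + 1×3 + 4×2 + 4×5 + 5×3 = 49
Rosa: 3×5 + 1×5 + 4×5 + 4×4 + 5×4 = 76
Priya: 3×4 + 1×2 + 4×1 + 4×2 + 5×1 = 31
Maya: 3×2 + 1×4 + 4×3 + 4×3 + 5×2 = 44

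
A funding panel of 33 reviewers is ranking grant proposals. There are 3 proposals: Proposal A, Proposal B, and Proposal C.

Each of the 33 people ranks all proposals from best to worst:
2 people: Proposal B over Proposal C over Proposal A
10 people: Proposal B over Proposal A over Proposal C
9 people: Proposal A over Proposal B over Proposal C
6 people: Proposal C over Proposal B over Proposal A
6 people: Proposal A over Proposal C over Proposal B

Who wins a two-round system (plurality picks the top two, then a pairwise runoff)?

Round 1 first-place votes: Proposal A 15, Proposal B 12, Proposal C 6. Proposal A and Proposal B advance.
Runoff: Proposal A is ranked above Proposal B on 15 ballots, Proposal B above Proposal A on 18.

Proposal B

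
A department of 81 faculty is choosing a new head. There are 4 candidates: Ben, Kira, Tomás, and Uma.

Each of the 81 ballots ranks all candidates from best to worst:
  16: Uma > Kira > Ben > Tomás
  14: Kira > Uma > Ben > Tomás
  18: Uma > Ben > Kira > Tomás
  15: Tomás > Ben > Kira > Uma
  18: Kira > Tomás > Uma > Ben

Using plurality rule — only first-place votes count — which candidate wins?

First-place votes: Ben 0, Kira 32, Tomás 15, Uma 34.

Uma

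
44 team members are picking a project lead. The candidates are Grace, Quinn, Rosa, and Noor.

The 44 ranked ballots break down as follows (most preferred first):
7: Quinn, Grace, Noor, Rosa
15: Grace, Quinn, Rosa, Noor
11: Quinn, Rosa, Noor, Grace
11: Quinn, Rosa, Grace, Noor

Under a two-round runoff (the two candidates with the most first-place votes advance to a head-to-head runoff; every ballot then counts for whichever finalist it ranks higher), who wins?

Quinn

Round 1 first-place votes: Grace 15, Quinn 29, Rosa 0, Noor 0. Quinn and Grace advance.
Runoff: Quinn is ranked above Grace on 29 ballots, Grace above Quinn on 15.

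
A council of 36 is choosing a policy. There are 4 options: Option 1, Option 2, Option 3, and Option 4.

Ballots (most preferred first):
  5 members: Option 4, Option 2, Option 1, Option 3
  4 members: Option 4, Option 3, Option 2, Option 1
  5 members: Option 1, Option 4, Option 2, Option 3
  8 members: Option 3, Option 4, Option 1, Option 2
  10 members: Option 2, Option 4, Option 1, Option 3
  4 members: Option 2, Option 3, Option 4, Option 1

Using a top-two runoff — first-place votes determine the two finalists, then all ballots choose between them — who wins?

Option 4

Round 1 first-place votes: Option 1 5, Option 2 14, Option 3 8, Option 4 9. Option 2 and Option 4 advance.
Runoff: Option 2 is ranked above Option 4 on 14 ballots, Option 4 above Option 2 on 22.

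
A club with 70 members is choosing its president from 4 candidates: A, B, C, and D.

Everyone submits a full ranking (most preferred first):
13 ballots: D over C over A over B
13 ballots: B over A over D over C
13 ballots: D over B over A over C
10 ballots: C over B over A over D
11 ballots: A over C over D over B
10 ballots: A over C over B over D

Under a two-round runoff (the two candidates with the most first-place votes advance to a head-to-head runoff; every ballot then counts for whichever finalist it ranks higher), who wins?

A

Round 1 first-place votes: A 21, B 13, C 10, D 26. D and A advance.
Runoff: D is ranked above A on 26 ballots, A above D on 44.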